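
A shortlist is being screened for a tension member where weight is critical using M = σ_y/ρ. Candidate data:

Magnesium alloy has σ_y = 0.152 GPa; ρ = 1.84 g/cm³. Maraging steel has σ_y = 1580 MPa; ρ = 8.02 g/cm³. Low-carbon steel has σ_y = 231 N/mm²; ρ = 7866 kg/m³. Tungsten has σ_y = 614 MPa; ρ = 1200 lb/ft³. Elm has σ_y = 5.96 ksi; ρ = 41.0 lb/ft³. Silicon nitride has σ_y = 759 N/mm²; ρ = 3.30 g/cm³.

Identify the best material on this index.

silicon nitride

After converting to SI:
  magnesium alloy: σ_y = 152.0 MPa, ρ = 1840 kg/m³
  maraging steel: σ_y = 1580 MPa, ρ = 8020 kg/m³
  low-carbon steel: σ_y = 231.0 MPa, ρ = 7866 kg/m³
  tungsten: σ_y = 614.0 MPa, ρ = 19220 kg/m³
  elm: σ_y = 41.09 MPa, ρ = 656.8 kg/m³
  silicon nitride: σ_y = 759.0 MPa, ρ = 3300 kg/m³
  silicon nitride: M = 230 kN·m/kg
  maraging steel: M = 197 kN·m/kg
  magnesium alloy: M = 82.6 kN·m/kg
  elm: M = 62.6 kN·m/kg
  tungsten: M = 31.9 kN·m/kg
  low-carbon steel: M = 29.4 kN·m/kg
Silicon nitride ranks first.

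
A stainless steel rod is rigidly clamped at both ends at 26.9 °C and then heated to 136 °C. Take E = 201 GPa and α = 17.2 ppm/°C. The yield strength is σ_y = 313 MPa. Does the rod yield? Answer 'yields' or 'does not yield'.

ΔT = 109.1 K. Constrained thermal stress σ = E·α·ΔT = 201.0×10³ MPa × 17.2×10⁻⁶ × 109.1 = 377 MPa (compressive).
Compare to σ_y = 313 MPa: σ ≥ σ_y, so it yields.

yields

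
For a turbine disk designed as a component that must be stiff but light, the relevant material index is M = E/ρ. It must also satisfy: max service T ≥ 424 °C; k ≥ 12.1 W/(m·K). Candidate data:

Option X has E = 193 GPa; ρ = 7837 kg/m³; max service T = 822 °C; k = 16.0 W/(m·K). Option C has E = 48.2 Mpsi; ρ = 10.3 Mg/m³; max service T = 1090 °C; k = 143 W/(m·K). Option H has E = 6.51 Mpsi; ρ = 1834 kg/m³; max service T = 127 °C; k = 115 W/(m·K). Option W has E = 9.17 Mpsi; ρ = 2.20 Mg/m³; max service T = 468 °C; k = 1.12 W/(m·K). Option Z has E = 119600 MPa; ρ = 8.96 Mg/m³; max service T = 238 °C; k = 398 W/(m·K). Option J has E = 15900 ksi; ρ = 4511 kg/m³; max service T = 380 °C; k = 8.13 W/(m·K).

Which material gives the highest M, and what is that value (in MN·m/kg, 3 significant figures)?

Screen on constraints: max service T ≥ 424 °C; k ≥ 12.1 W/(m·K). Survivors: option X, option C.
Normalizing units and computing the index:
  option X: E = 193.0 GPa, ρ = 7837 kg/m³
  option C: E = 332.3 GPa, ρ = 10300 kg/m³
  option C: M = 32.3 MN·m/kg
  option X: M = 24.6 MN·m/kg
The maximum is for option C.

option C, M = 32.3 MN·m/kg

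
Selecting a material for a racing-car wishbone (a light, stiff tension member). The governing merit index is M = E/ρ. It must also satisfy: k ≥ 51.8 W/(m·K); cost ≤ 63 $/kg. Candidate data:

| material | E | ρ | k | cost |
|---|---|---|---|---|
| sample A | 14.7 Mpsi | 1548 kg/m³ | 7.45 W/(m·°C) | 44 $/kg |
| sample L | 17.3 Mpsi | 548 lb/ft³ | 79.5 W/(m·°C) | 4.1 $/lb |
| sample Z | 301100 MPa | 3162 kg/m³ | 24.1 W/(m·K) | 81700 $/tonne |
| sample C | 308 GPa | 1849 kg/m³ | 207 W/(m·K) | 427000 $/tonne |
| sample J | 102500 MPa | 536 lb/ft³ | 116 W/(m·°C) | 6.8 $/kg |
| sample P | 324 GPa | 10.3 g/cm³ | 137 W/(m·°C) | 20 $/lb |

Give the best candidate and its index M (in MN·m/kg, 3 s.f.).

sample P, M = 31.5 MN·m/kg

Screen on constraints: k ≥ 51.8 W/(m·K); cost ≤ 63 $/kg. Survivors: sample L, sample J, sample P.
After converting to SI:
  sample L: E = 119.3 GPa, ρ = 8778 kg/m³
  sample J: E = 102.5 GPa, ρ = 8586 kg/m³
  sample P: E = 324.0 GPa, ρ = 10300 kg/m³
  sample P: M = 31.5 MN·m/kg
  sample L: M = 13.6 MN·m/kg
  sample J: M = 11.9 MN·m/kg
The maximum is for sample P.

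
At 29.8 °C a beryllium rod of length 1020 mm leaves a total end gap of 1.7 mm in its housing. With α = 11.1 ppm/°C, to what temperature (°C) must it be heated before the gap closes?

α·L₀·ΔT = 1.7 mm ⇒ ΔT = 1.7 / (11.1×10⁻⁶ × 1020.0) = 150.2 K.
T = 29.8 + 150.2 = 180.0 °C.

180 °C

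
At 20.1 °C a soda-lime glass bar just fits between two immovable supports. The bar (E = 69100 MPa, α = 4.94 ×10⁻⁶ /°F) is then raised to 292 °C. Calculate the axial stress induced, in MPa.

167 MPa

E = 69100 MPa = 69.10 GPa.
α = 4.94×10⁻⁶/°F × 9/5 = 8.89×10⁻⁶/K.
ΔT = 271.9 K. Constrained thermal stress σ = E·α·ΔT = 69.10×10³ MPa × 8.89×10⁻⁶ × 271.9 = 167 MPa (compressive).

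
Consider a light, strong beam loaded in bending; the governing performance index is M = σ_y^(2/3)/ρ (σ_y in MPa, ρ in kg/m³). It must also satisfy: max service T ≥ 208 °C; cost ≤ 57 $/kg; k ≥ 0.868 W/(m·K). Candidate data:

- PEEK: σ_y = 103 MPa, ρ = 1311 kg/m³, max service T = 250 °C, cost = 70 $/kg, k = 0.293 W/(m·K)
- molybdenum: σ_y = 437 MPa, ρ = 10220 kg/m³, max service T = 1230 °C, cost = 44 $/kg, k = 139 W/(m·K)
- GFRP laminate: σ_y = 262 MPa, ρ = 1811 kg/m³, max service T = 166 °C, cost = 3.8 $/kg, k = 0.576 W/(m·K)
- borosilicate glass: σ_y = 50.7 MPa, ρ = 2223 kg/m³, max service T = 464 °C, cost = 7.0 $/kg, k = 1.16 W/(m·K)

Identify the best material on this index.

borosilicate glass

Screen on constraints: max service T ≥ 208 °C; cost ≤ 57 $/kg; k ≥ 0.868 W/(m·K). Survivors: molybdenum, borosilicate glass.
Per-candidate index values:
  borosilicate glass: M = 6.16×10⁻³
  molybdenum: M = 5.63×10⁻³
Highest index: borosilicate glass.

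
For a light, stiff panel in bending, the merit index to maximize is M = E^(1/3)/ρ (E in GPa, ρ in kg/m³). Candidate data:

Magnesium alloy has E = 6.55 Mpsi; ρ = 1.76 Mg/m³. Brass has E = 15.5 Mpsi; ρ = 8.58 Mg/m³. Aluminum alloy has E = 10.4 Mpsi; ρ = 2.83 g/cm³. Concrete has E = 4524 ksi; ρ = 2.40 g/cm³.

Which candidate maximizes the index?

In SI units:
  magnesium alloy: E = 45.16 GPa, ρ = 1760 kg/m³
  brass: E = 106.9 GPa, ρ = 8580 kg/m³
  aluminum alloy: E = 71.71 GPa, ρ = 2830 kg/m³
  concrete: E = 31.19 GPa, ρ = 2400 kg/m³
  magnesium alloy: M = 2.02×10⁻³
  aluminum alloy: M = 1.47×10⁻³
  concrete: M = 1.31×10⁻³
  brass: M = 0.553×10⁻³
Magnesium alloy has the largest M.

magnesium alloy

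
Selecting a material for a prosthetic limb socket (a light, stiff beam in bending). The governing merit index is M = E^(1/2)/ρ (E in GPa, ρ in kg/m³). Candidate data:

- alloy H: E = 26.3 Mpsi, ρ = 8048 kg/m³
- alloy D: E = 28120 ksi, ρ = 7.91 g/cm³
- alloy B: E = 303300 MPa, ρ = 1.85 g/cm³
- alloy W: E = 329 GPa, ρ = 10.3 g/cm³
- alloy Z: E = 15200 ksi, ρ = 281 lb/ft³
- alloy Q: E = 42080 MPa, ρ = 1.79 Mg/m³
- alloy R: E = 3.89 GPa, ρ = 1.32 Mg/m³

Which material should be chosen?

alloy B

Convert each candidate to consistent units, then evaluate M:
  alloy H: E = 181.3 GPa, ρ = 8048 kg/m³
  alloy D: E = 193.9 GPa, ρ = 7910 kg/m³
  alloy B: E = 303.3 GPa, ρ = 1850 kg/m³
  alloy W: E = 329.0 GPa, ρ = 10300 kg/m³
  alloy Z: E = 104.8 GPa, ρ = 4501 kg/m³
  alloy Q: E = 42.08 GPa, ρ = 1790 kg/m³
  alloy R: E = 3.890 GPa, ρ = 1320 kg/m³
  alloy B: M = 9.41×10⁻³
  alloy Q: M = 3.62×10⁻³
  alloy Z: M = 2.27×10⁻³
  alloy W: M = 1.76×10⁻³
  alloy D: M = 1.76×10⁻³
  alloy H: M = 1.67×10⁻³
  alloy R: M = 1.49×10⁻³
Alloy B has the largest M.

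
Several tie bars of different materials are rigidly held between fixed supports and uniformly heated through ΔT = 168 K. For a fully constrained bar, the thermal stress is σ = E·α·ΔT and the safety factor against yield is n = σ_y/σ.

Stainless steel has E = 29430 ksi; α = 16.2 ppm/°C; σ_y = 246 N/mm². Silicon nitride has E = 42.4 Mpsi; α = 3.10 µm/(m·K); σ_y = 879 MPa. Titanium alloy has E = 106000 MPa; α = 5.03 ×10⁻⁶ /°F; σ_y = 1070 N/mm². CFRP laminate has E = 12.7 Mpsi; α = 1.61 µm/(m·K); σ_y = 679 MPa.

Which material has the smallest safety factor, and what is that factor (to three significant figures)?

stainless steel, n = 0.445

In consistent units (E in GPa, α in ×10⁻⁶/K, σ_y in MPa):
  stainless steel: E = 202.9, α = 16.2, σ_y = 246.0 → σ = 552 MPa, n = 0.445
  silicon nitride: E = 292.3, α = 3.10, σ_y = 879.0 → σ = 152 MPa, n = 5.77
  titanium alloy: E = 106.0, α = 9.05, σ_y = 1070 → σ = 161 MPa, n = 6.64
  CFRP laminate: E = 87.56, α = 1.61, σ_y = 679.0 → σ = 23.7 MPa, n = 28.7
Smallest n: stainless steel with n = 0.445.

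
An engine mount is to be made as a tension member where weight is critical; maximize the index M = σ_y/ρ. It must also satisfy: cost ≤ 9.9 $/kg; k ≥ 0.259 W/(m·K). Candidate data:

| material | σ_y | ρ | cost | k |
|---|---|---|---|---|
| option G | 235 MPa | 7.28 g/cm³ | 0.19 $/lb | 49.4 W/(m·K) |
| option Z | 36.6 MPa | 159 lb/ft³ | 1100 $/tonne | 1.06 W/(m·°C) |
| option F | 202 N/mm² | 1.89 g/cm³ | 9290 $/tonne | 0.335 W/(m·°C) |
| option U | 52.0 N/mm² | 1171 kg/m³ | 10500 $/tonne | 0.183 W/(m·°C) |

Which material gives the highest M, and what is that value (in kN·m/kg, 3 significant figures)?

option F, M = 107 kN·m/kg

Screen on constraints: cost ≤ 9.9 $/kg; k ≥ 0.259 W/(m·K). Survivors: option G, option Z, option F.
Putting every candidate on a common basis:
  option G: σ_y = 235.0 MPa, ρ = 7280 kg/m³
  option Z: σ_y = 36.60 MPa, ρ = 2547 kg/m³
  option F: σ_y = 202.0 MPa, ρ = 1890 kg/m³
  option F: M = 107 kN·m/kg
  option G: M = 32.3 kN·m/kg
  option Z: M = 14.4 kN·m/kg
The maximum is for option F.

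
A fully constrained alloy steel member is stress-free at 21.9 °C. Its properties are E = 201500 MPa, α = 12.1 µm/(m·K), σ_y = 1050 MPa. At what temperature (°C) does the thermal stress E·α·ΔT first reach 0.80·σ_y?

E = 201500 MPa = 201.5 GPa.
E·α·ΔT = 840.0 MPa ⇒ ΔT = 840.0 / (201.5×10³ × 12.1×10⁻⁶) = 344.5 K.
T = 21.9 + 344.5 = 366.4 °C.

366 °C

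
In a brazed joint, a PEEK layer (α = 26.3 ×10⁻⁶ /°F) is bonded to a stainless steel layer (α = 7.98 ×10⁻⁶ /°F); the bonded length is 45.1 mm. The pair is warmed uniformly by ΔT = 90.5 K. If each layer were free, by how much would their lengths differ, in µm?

PEEK: α = 26.3×10⁻⁶/°F × 9/5 = 47.3×10⁻⁶/K.
stainless steel: α = 7.98×10⁻⁶/°F × 9/5 = 14.4×10⁻⁶/K.
Δα = |47.3 − 14.4|×10⁻⁶/K = 33.0×10⁻⁶/K.
ΔL_mismatch = Δα·L·ΔT = 33.0×10⁻⁶ × 45.1 mm × 90.5 K = 135 µm.

135 µm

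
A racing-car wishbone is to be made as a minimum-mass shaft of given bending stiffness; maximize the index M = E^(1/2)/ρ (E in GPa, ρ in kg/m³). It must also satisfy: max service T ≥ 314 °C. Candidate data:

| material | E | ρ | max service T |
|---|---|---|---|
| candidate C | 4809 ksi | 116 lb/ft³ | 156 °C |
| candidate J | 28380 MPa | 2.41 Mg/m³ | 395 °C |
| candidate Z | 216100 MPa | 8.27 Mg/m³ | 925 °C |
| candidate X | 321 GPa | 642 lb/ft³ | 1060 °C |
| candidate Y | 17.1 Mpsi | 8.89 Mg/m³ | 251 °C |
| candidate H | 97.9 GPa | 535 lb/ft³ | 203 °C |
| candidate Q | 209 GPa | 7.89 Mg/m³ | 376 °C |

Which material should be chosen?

candidate J

Screen on constraints: max service T ≥ 314 °C. Survivors: candidate J, candidate Z, candidate X, candidate Q.
Putting every candidate on a common basis:
  candidate J: E = 28.38 GPa, ρ = 2410 kg/m³
  candidate Z: E = 216.1 GPa, ρ = 8270 kg/m³
  candidate X: E = 321.0 GPa, ρ = 10280 kg/m³
  candidate Q: E = 209.0 GPa, ρ = 7890 kg/m³
  candidate J: M = 2.21×10⁻³
  candidate Q: M = 1.83×10⁻³
  candidate Z: M = 1.78×10⁻³
  candidate X: M = 1.74×10⁻³
Candidate J has the largest M.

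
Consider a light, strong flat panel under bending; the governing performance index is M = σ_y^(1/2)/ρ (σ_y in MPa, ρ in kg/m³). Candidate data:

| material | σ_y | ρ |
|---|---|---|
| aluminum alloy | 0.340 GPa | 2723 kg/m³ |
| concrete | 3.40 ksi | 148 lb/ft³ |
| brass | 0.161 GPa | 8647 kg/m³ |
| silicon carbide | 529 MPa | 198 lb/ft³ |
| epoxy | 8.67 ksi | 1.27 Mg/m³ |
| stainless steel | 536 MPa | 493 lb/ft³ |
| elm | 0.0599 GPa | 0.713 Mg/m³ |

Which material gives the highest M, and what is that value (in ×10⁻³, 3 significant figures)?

Putting every candidate on a common basis:
  aluminum alloy: σ_y = 340.0 MPa, ρ = 2723 kg/m³
  concrete: σ_y = 23.44 MPa, ρ = 2371 kg/m³
  brass: σ_y = 161.0 MPa, ρ = 8647 kg/m³
  silicon carbide: σ_y = 529.0 MPa, ρ = 3172 kg/m³
  epoxy: σ_y = 59.78 MPa, ρ = 1270 kg/m³
  stainless steel: σ_y = 536.0 MPa, ρ = 7897 kg/m³
  elm: σ_y = 59.90 MPa, ρ = 713.0 kg/m³
  elm: M = 10.9×10⁻³
  silicon carbide: M = 7.25×10⁻³
  aluminum alloy: M = 6.77×10⁻³
  epoxy: M = 6.09×10⁻³
  stainless steel: M = 2.93×10⁻³
  concrete: M = 2.04×10⁻³
  brass: M = 1.47×10⁻³
Highest index: elm.

elm, M = 10.9×10⁻³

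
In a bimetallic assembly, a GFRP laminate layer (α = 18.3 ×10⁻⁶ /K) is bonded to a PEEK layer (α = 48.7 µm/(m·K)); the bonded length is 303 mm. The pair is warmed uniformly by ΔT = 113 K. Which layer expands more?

α(GFRP laminate) = 18.3×10⁻⁶/K vs α(PEEK) = 48.7×10⁻⁶/K.
Higher α expands more for the same ΔT: PEEK.

PEEK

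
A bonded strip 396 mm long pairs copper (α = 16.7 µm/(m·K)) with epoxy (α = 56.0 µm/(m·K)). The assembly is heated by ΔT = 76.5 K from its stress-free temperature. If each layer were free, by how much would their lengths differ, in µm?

Δα = |16.7 − 56.0|×10⁻⁶/K = 39.3×10⁻⁶/K.
ΔL_mismatch = Δα·L·ΔT = 39.3×10⁻⁶ × 396.0 mm × 76.5 K = 1190 µm.

1190 µm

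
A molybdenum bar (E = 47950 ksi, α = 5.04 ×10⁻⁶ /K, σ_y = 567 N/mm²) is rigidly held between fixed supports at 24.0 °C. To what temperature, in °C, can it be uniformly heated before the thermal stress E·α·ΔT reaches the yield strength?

E = 47950 ksi = 330.6 GPa.
σ_y = 567 N/mm² = 567.0 MPa.
E·α·ΔT = 567.0 MPa ⇒ ΔT = 567.0 / (330.6×10³ × 5.04×10⁻⁶) = 340.3 K.
T = 24.0 + 340.3 = 364.3 °C.

364 °C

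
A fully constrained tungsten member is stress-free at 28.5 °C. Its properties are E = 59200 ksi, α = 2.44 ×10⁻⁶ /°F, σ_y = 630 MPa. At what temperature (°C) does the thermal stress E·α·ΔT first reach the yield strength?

380 °C

E = 59200 ksi = 408.2 GPa.
α = 2.44×10⁻⁶/°F × 9/5 = 4.39×10⁻⁶/K.
E·α·ΔT = 630.0 MPa ⇒ ΔT = 630.0 / (408.2×10³ × 4.39×10⁻⁶) = 351.4 K.
T = 28.5 + 351.4 = 379.9 °C.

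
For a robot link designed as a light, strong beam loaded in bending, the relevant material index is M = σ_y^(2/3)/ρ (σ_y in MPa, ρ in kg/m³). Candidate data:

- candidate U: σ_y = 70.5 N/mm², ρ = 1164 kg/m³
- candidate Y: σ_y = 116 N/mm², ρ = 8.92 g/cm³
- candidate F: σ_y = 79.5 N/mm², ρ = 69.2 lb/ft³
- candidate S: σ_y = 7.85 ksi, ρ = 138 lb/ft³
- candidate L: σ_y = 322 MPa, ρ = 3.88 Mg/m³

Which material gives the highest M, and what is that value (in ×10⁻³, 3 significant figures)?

After converting to SI:
  candidate U: σ_y = 70.50 MPa, ρ = 1164 kg/m³
  candidate Y: σ_y = 116.0 MPa, ρ = 8920 kg/m³
  candidate F: σ_y = 79.50 MPa, ρ = 1108 kg/m³
  candidate S: σ_y = 54.12 MPa, ρ = 2211 kg/m³
  candidate L: σ_y = 322.0 MPa, ρ = 3880 kg/m³
  candidate F: M = 16.7×10⁻³
  candidate U: M = 14.7×10⁻³
  candidate L: M = 12.1×10⁻³
  candidate S: M = 6.47×10⁻³
  candidate Y: M = 2.67×10⁻³
Candidate F has the largest M.

candidate F, M = 16.7×10⁻³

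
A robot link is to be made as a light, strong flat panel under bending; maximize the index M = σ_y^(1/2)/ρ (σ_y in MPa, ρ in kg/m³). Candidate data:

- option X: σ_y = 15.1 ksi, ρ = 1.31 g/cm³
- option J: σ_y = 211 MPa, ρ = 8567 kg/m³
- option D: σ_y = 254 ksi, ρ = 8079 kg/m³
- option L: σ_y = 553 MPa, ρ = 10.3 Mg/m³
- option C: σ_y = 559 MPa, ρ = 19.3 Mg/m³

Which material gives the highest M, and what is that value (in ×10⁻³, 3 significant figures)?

option X, M = 7.79×10⁻³

In SI units:
  option X: σ_y = 104.1 MPa, ρ = 1310 kg/m³
  option J: σ_y = 211.0 MPa, ρ = 8567 kg/m³
  option D: σ_y = 1751 MPa, ρ = 8079 kg/m³
  option L: σ_y = 553.0 MPa, ρ = 10300 kg/m³
  option C: σ_y = 559.0 MPa, ρ = 19300 kg/m³
  option X: M = 7.79×10⁻³
  option D: M = 5.18×10⁻³
  option L: M = 2.28×10⁻³
  option J: M = 1.70×10⁻³
  option C: M = 1.23×10⁻³
Option X has the largest M.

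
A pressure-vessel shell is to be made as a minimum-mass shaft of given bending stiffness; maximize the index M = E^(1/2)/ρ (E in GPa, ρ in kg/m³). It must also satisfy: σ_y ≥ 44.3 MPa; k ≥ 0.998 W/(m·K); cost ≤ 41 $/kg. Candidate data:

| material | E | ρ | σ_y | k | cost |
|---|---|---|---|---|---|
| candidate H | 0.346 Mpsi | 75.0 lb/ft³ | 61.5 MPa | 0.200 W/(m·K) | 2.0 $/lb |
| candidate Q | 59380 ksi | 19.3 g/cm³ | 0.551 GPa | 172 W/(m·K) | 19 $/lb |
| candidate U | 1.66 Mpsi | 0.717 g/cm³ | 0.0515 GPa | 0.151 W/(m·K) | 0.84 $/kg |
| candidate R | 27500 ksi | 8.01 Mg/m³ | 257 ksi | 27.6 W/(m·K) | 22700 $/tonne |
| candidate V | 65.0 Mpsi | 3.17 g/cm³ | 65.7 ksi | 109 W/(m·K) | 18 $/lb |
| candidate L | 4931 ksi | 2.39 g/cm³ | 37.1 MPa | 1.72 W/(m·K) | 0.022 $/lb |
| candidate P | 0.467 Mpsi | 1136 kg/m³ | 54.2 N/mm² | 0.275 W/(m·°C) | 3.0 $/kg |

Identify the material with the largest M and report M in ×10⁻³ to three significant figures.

candidate V, M = 6.68×10⁻³

Screen on constraints: σ_y ≥ 44.3 MPa; k ≥ 0.998 W/(m·K); cost ≤ 41 $/kg. Survivors: candidate R, candidate V.
Convert each candidate to consistent units, then evaluate M:
  candidate R: E = 189.6 GPa, ρ = 8010 kg/m³
  candidate V: E = 448.2 GPa, ρ = 3170 kg/m³
  candidate V: M = 6.68×10⁻³
  candidate R: M = 1.72×10⁻³
Candidate V ranks first.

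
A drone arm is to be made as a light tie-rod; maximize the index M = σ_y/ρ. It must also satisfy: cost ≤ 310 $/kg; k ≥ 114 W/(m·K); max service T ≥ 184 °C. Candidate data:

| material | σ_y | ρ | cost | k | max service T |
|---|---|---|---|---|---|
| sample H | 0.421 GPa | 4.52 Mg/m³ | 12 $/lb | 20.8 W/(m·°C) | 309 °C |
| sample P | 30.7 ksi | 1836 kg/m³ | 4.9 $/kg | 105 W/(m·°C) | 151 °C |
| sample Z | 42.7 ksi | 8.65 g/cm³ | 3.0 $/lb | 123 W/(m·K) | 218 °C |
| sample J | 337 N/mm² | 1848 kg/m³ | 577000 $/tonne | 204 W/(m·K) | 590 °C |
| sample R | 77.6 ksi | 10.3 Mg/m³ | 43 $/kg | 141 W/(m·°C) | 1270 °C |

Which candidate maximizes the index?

Screen on constraints: cost ≤ 310 $/kg; k ≥ 114 W/(m·K); max service T ≥ 184 °C. Survivors: sample Z, sample R.
Convert each candidate to consistent units, then evaluate M:
  sample Z: σ_y = 294.4 MPa, ρ = 8650 kg/m³
  sample R: σ_y = 535.0 MPa, ρ = 10300 kg/m³
  sample R: M = 51.9 kN·m/kg
  sample Z: M = 34.0 kN·m/kg
The maximum is for sample R.

sample R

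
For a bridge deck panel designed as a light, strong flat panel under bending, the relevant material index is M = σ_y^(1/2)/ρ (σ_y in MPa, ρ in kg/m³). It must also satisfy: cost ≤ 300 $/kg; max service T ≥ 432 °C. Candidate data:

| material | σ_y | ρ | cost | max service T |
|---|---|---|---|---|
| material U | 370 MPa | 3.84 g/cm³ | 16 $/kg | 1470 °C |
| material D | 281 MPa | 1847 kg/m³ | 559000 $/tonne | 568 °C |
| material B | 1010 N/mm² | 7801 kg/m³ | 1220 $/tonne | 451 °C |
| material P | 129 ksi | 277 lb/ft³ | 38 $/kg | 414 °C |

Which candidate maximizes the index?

Screen on constraints: cost ≤ 300 $/kg; max service T ≥ 432 °C. Survivors: material U, material B.
Convert each candidate to consistent units, then evaluate M:
  material U: σ_y = 370.0 MPa, ρ = 3840 kg/m³
  material B: σ_y = 1010 MPa, ρ = 7801 kg/m³
  material U: M = 5.01×10⁻³
  material B: M = 4.07×10⁻³
Highest index: material U.

material U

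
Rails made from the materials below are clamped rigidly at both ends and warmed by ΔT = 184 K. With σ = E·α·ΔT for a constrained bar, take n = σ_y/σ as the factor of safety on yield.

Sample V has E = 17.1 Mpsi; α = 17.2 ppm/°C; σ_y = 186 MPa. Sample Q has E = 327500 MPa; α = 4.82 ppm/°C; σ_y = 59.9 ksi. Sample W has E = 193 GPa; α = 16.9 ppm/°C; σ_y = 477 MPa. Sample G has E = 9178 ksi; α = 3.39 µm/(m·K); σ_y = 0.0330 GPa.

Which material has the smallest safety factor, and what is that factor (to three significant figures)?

With everything in SI (GPa, ×10⁻⁶/K, MPa):
  sample V: E = 117.9, α = 17.2, σ_y = 186.0 → σ = 373 MPa, n = 0.498
  sample Q: E = 327.5, α = 4.82, σ_y = 413.0 → σ = 290 MPa, n = 1.42
  sample W: E = 193.0, α = 16.9, σ_y = 477.0 → σ = 600 MPa, n = 0.795
  sample G: E = 63.28, α = 3.39, σ_y = 33.00 → σ = 39.5 MPa, n = 0.836
Sample V has the lowest safety factor, n = 0.498.

sample V, n = 0.498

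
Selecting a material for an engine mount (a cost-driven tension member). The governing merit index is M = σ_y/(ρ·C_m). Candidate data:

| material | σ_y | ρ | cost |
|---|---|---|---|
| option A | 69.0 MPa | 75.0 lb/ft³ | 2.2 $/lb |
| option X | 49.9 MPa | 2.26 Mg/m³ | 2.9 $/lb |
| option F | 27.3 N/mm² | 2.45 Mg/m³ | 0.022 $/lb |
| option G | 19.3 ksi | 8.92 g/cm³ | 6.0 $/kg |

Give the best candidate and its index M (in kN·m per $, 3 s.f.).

Normalizing units and computing the index:
  option A: σ_y = 69.00 MPa, ρ = 1201 kg/m³, cost = 4.850 $/kg
  option X: σ_y = 49.90 MPa, ρ = 2260 kg/m³, cost = 6.393 $/kg
  option F: σ_y = 27.30 MPa, ρ = 2450 kg/m³, cost = 0.04850 $/kg
  option G: σ_y = 133.1 MPa, ρ = 8920 kg/m³, cost = 6.000 $/kg
  option F: M = 230 kN·m per $
  option A: M = 11.8 kN·m per $
  option X: M = 3.45 kN·m per $
  option G: M = 2.49 kN·m per $
Option F ranks first.

option F, M = 230 kN·m per $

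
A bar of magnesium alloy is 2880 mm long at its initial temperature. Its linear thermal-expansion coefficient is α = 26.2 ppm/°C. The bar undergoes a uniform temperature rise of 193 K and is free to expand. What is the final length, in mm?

2894.6 mm

ΔL = α·L₀·ΔT = 26.2×10⁻⁶ × 2880 mm × 193.0 K = 14.6 mm.
L = L₀ + ΔL = 2880 + 14.6 = 2894.6 mm.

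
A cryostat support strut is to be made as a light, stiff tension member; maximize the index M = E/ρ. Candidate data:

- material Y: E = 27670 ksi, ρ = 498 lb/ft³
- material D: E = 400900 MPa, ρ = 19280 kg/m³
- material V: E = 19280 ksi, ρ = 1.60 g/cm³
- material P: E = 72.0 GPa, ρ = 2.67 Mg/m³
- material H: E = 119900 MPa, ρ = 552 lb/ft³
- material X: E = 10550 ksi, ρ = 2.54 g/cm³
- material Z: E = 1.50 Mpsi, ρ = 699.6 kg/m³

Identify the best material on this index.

material V

After converting to SI:
  material Y: E = 190.8 GPa, ρ = 7977 kg/m³
  material D: E = 400.9 GPa, ρ = 19280 kg/m³
  material V: E = 132.9 GPa, ρ = 1600 kg/m³
  material P: E = 72.00 GPa, ρ = 2670 kg/m³
  material H: E = 119.9 GPa, ρ = 8842 kg/m³
  material X: E = 72.74 GPa, ρ = 2540 kg/m³
  material Z: E = 10.34 GPa, ρ = 699.6 kg/m³
  material V: M = 83.1 MN·m/kg
  material X: M = 28.6 MN·m/kg
  material P: M = 27.0 MN·m/kg
  material Y: M = 23.9 MN·m/kg
  material D: M = 20.8 MN·m/kg
  material Z: M = 14.8 MN·m/kg
  material H: M = 13.6 MN·m/kg
The maximum is for material V.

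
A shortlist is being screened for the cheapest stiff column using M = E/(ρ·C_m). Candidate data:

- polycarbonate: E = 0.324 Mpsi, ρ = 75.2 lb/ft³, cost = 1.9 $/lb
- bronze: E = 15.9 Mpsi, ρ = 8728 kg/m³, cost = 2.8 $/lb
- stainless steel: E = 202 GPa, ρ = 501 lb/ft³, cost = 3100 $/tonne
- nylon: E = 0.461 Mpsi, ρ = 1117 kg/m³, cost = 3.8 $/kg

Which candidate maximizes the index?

Putting every candidate on a common basis:
  polycarbonate: E = 2.234 GPa, ρ = 1205 kg/m³, cost = 4.189 $/kg
  bronze: E = 109.6 GPa, ρ = 8728 kg/m³, cost = 6.173 $/kg
  stainless steel: E = 202.0 GPa, ρ = 8025 kg/m³, cost = 3.100 $/kg
  nylon: E = 3.178 GPa, ρ = 1117 kg/m³, cost = 3.800 $/kg
  stainless steel: M = 8.12 MN·m per $
  bronze: M = 2.03 MN·m per $
  nylon: M = 0.749 MN·m per $
  polycarbonate: M = 0.443 MN·m per $
The maximum is for stainless steel.

stainless steel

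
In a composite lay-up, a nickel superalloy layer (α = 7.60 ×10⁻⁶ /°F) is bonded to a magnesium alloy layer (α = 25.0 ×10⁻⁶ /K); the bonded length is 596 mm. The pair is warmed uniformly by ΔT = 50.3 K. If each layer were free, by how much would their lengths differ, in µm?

nickel superalloy: α = 7.60×10⁻⁶/°F × 9/5 = 13.7×10⁻⁶/K.
Δα = |13.7 − 25.0|×10⁻⁶/K = 11.3×10⁻⁶/K.
ΔL_mismatch = Δα·L·ΔT = 11.3×10⁻⁶ × 596.0 mm × 50.3 K = 339 µm.

339 µm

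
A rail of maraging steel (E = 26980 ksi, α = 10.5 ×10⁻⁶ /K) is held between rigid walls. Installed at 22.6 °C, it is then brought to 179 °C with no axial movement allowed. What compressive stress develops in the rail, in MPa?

E = 26980 ksi = 186.0 GPa.
ΔT = 156.4 K. Constrained thermal stress σ = E·α·ΔT = 186.0×10³ MPa × 10.5×10⁻⁶ × 156.4 = 305 MPa (compressive).

305 MPa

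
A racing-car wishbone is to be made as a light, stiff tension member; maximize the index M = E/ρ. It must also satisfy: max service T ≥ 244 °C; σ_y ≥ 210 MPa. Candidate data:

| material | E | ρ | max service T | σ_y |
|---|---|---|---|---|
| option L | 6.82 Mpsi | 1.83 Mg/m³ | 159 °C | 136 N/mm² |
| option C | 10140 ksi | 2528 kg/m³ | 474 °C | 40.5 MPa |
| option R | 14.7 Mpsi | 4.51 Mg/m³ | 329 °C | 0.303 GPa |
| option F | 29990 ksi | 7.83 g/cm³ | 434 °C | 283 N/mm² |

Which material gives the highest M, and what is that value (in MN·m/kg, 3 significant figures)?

Screen on constraints: max service T ≥ 244 °C; σ_y ≥ 210 MPa. Survivors: option R, option F.
After converting to SI:
  option R: E = 101.4 GPa, ρ = 4510 kg/m³
  option F: E = 206.8 GPa, ρ = 7830 kg/m³
  option F: M = 26.4 MN·m/kg
  option R: M = 22.5 MN·m/kg
The maximum is for option F.

option F, M = 26.4 MN·m/kg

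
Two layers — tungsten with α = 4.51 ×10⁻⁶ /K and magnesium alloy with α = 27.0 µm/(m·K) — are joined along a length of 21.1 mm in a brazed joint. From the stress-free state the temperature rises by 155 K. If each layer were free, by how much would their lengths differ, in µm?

73.6 µm

Δα = |4.51 − 27.0|×10⁻⁶/K = 22.5×10⁻⁶/K.
ΔL_mismatch = Δα·L·ΔT = 22.5×10⁻⁶ × 21.1 mm × 155.0 K = 73.6 µm.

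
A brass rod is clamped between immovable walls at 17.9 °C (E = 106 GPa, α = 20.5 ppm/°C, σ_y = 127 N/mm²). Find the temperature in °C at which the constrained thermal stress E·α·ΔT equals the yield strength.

76.3 °C

σ_y = 127 N/mm² = 127.0 MPa.
E·α·ΔT = 127.0 MPa ⇒ ΔT = 127.0 / (106.0×10³ × 20.5×10⁻⁶) = 58.44 K.
T = 17.9 + 58.44 = 76.34 °C.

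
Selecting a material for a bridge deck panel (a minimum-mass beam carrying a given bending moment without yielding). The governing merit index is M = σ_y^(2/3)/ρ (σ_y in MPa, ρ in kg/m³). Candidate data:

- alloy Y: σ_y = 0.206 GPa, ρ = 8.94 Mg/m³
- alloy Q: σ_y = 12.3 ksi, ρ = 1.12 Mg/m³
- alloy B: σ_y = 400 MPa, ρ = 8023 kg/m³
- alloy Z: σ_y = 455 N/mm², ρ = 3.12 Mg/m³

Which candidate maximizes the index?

After converting to SI:
  alloy Y: σ_y = 206.0 MPa, ρ = 8940 kg/m³
  alloy Q: σ_y = 84.81 MPa, ρ = 1120 kg/m³
  alloy B: σ_y = 400.0 MPa, ρ = 8023 kg/m³
  alloy Z: σ_y = 455.0 MPa, ρ = 3120 kg/m³
  alloy Z: M = 19.0×10⁻³
  alloy Q: M = 17.2×10⁻³
  alloy B: M = 6.77×10⁻³
  alloy Y: M = 3.90×10⁻³
Alloy Z ranks first.

alloy Z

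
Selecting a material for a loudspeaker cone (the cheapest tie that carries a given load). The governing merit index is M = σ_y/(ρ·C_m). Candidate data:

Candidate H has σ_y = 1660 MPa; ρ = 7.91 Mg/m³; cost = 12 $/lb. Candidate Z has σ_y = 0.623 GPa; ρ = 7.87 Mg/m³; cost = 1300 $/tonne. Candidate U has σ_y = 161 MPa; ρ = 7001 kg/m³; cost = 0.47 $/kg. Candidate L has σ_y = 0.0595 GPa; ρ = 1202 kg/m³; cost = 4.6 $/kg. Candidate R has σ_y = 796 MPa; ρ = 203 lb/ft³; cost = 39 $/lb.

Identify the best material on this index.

Normalizing units and computing the index:
  candidate H: σ_y = 1660 MPa, ρ = 7910 kg/m³, cost = 26.46 $/kg
  candidate Z: σ_y = 623.0 MPa, ρ = 7870 kg/m³, cost = 1.300 $/kg
  candidate U: σ_y = 161.0 MPa, ρ = 7001 kg/m³, cost = 0.4700 $/kg
  candidate L: σ_y = 59.50 MPa, ρ = 1202 kg/m³, cost = 4.600 $/kg
  candidate R: σ_y = 796.0 MPa, ρ = 3252 kg/m³, cost = 85.98 $/kg
  candidate Z: M = 60.9 kN·m per $
  candidate U: M = 48.9 kN·m per $
  candidate L: M = 10.8 kN·m per $
  candidate H: M = 7.93 kN·m per $
  candidate R: M = 2.85 kN·m per $
Candidate Z has the largest M.

candidate Z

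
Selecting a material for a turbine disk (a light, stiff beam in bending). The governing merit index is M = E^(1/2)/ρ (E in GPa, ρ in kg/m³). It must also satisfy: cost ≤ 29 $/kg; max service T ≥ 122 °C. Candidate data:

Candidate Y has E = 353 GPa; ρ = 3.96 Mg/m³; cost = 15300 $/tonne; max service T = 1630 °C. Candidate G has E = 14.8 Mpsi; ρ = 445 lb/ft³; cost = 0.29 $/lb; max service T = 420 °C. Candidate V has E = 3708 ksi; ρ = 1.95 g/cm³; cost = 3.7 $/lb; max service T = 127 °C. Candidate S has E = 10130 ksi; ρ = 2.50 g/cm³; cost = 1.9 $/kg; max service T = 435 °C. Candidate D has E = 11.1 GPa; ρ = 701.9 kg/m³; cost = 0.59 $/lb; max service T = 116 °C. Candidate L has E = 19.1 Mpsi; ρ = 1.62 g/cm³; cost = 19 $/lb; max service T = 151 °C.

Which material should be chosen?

Screen on constraints: cost ≤ 29 $/kg; max service T ≥ 122 °C. Survivors: candidate Y, candidate G, candidate V, candidate S.
After converting to SI:
  candidate Y: E = 353.0 GPa, ρ = 3960 kg/m³
  candidate G: E = 102.0 GPa, ρ = 7128 kg/m³
  candidate V: E = 25.57 GPa, ρ = 1950 kg/m³
  candidate S: E = 69.84 GPa, ρ = 2500 kg/m³
  candidate Y: M = 4.74×10⁻³
  candidate S: M = 3.34×10⁻³
  candidate V: M = 2.59×10⁻³
  candidate G: M = 1.42×10⁻³
Candidate Y has the largest M.

candidate Y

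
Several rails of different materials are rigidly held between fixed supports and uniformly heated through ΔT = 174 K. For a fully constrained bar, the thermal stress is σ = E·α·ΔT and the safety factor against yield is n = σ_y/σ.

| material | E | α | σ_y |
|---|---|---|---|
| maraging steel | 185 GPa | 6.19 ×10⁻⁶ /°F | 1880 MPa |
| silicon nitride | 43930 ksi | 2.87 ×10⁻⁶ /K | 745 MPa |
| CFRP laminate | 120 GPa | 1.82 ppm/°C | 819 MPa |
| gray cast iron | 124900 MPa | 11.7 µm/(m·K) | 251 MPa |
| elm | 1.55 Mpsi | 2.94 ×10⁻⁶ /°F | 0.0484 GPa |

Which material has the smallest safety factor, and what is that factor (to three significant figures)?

gray cast iron, n = 0.987

With everything in SI (GPa, ×10⁻⁶/K, MPa):
  maraging steel: E = 185.0, α = 11.1, σ_y = 1880 → σ = 359 MPa, n = 5.24
  silicon nitride: E = 302.9, α = 2.87, σ_y = 745.0 → σ = 151 MPa, n = 4.93
  CFRP laminate: E = 120.0, α = 1.82, σ_y = 819.0 → σ = 38.0 MPa, n = 21.6
  gray cast iron: E = 124.9, α = 11.7, σ_y = 251.0 → σ = 254 MPa, n = 0.987
  elm: E = 10.69, α = 5.29, σ_y = 48.40 → σ = 9.84 MPa, n = 4.92
The minimum is gray cast iron at n = 0.987.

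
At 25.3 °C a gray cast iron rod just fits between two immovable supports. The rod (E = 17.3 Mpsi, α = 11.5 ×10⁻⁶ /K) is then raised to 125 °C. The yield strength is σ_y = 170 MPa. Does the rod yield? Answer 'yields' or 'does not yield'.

does not yield

E = 17.3 Mpsi = 119.3 GPa.
ΔT = 99.70 K. Constrained thermal stress σ = E·α·ΔT = 119.3×10³ MPa × 11.5×10⁻⁶ × 99.70 = 137 MPa (compressive).
Compare to σ_y = 170 MPa: σ < σ_y, so it does not yield.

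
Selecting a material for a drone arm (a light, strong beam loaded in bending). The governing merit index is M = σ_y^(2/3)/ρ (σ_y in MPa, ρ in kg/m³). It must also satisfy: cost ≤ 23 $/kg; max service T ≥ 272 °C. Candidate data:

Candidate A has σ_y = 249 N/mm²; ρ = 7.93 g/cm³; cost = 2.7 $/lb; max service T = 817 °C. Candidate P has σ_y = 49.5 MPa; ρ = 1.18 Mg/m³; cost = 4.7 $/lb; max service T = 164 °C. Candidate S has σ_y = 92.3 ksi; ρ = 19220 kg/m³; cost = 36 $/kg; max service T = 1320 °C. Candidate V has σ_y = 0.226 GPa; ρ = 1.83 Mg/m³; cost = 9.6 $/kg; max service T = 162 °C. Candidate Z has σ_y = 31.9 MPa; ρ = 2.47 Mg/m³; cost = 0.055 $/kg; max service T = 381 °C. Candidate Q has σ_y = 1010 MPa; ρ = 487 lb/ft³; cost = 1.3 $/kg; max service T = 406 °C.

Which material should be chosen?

candidate Q

Screen on constraints: cost ≤ 23 $/kg; max service T ≥ 272 °C. Survivors: candidate A, candidate Z, candidate Q.
Convert each candidate to consistent units, then evaluate M:
  candidate A: σ_y = 249.0 MPa, ρ = 7930 kg/m³
  candidate Z: σ_y = 31.90 MPa, ρ = 2470 kg/m³
  candidate Q: σ_y = 1010 MPa, ρ = 7801 kg/m³
  candidate Q: M = 12.9×10⁻³
  candidate A: M = 4.99×10⁻³
  candidate Z: M = 4.07×10⁻³
Candidate Q ranks first.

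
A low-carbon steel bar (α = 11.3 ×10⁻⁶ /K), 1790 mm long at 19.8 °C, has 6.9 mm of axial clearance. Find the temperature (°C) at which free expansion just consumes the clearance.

α·L₀·ΔT = 6.9 mm ⇒ ΔT = 6.9 / (11.3×10⁻⁶ × 1790.0) = 341.1 K.
T = 19.8 + 341.1 = 360.9 °C.

361 °C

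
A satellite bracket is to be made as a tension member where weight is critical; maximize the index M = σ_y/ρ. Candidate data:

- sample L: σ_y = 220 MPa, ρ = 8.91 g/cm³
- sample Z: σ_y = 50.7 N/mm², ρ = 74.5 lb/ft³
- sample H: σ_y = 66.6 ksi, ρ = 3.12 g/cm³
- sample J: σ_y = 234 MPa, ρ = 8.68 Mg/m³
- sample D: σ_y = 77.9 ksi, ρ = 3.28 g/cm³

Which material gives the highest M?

sample D

Normalizing units and computing the index:
  sample L: σ_y = 220.0 MPa, ρ = 8910 kg/m³
  sample Z: σ_y = 50.70 MPa, ρ = 1193 kg/m³
  sample H: σ_y = 459.2 MPa, ρ = 3120 kg/m³
  sample J: σ_y = 234.0 MPa, ρ = 8680 kg/m³
  sample D: σ_y = 537.1 MPa, ρ = 3280 kg/m³
  sample D: M = 164 kN·m/kg
  sample H: M = 147 kN·m/kg
  sample Z: M = 42.5 kN·m/kg
  sample J: M = 27.0 kN·m/kg
  sample L: M = 24.7 kN·m/kg
Highest index: sample D.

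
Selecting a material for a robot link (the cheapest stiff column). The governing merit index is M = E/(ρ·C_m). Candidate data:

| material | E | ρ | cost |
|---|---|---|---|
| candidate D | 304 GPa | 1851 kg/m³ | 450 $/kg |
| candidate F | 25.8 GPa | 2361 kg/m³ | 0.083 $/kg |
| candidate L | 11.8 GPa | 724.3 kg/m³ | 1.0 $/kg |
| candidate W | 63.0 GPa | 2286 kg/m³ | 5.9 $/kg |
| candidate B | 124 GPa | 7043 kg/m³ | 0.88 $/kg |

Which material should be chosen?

Computing M directly (units already consistent):
  candidate F: M = 132 MN·m per $
  candidate B: M = 20.0 MN·m per $
  candidate L: M = 16.3 MN·m per $
  candidate W: M = 4.67 MN·m per $
  candidate D: M = 0.365 MN·m per $
Highest index: candidate F.

candidate F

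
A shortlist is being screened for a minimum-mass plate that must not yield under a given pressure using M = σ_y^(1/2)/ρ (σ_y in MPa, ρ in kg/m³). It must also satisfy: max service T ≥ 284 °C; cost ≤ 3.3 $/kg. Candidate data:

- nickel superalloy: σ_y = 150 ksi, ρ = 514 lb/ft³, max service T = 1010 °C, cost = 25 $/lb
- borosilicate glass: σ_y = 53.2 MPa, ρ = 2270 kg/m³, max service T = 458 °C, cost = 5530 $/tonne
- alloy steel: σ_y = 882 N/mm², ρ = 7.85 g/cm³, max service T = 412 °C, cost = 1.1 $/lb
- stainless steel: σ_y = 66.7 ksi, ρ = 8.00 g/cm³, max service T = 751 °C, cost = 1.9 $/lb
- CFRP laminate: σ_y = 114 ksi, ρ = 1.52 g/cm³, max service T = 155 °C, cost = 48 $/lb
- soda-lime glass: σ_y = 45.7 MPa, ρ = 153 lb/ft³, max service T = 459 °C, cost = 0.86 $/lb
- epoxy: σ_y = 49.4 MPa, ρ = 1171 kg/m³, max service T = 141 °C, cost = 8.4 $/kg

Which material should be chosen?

Screen on constraints: max service T ≥ 284 °C; cost ≤ 3.3 $/kg. Survivors: alloy steel, soda-lime glass.
Putting every candidate on a common basis:
  alloy steel: σ_y = 882.0 MPa, ρ = 7850 kg/m³
  soda-lime glass: σ_y = 45.70 MPa, ρ = 2451 kg/m³
  alloy steel: M = 3.78×10⁻³
  soda-lime glass: M = 2.76×10⁻³
Alloy steel ranks first.

alloy steel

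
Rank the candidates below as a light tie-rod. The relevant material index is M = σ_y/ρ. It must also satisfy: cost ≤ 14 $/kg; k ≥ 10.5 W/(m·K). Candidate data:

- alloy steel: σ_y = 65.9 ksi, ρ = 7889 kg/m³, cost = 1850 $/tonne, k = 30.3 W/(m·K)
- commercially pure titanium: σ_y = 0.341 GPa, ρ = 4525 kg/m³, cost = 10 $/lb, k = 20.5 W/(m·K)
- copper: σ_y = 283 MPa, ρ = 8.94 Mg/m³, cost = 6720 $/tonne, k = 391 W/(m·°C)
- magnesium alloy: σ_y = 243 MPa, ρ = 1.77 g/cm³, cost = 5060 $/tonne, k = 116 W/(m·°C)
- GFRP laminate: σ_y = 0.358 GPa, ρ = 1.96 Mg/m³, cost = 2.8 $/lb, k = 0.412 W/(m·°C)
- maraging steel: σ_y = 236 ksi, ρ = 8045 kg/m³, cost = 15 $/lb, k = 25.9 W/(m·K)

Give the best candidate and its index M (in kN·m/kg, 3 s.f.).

Screen on constraints: cost ≤ 14 $/kg; k ≥ 10.5 W/(m·K). Survivors: alloy steel, copper, magnesium alloy.
After converting to SI:
  alloy steel: σ_y = 454.4 MPa, ρ = 7889 kg/m³
  copper: σ_y = 283.0 MPa, ρ = 8940 kg/m³
  magnesium alloy: σ_y = 243.0 MPa, ρ = 1770 kg/m³
  magnesium alloy: M = 137 kN·m/kg
  alloy steel: M = 57.6 kN·m/kg
  copper: M = 31.7 kN·m/kg
Magnesium alloy ranks first.

magnesium alloy, M = 137 kN·m/kg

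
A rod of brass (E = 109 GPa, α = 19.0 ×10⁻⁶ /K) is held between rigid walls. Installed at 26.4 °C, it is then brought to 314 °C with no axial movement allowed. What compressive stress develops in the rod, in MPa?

596 MPa

ΔT = 287.6 K. Constrained thermal stress σ = E·α·ΔT = 109.0×10³ MPa × 19.0×10⁻⁶ × 287.6 = 596 MPa (compressive).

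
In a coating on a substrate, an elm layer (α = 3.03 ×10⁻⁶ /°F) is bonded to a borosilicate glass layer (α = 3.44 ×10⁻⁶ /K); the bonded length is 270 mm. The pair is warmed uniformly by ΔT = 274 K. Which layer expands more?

elm

elm: α = 3.03×10⁻⁶/°F × 9/5 = 5.45×10⁻⁶/K.
α(elm) = 5.45×10⁻⁶/K vs α(borosilicate glass) = 3.44×10⁻⁶/K.
Higher α expands more for the same ΔT: elm.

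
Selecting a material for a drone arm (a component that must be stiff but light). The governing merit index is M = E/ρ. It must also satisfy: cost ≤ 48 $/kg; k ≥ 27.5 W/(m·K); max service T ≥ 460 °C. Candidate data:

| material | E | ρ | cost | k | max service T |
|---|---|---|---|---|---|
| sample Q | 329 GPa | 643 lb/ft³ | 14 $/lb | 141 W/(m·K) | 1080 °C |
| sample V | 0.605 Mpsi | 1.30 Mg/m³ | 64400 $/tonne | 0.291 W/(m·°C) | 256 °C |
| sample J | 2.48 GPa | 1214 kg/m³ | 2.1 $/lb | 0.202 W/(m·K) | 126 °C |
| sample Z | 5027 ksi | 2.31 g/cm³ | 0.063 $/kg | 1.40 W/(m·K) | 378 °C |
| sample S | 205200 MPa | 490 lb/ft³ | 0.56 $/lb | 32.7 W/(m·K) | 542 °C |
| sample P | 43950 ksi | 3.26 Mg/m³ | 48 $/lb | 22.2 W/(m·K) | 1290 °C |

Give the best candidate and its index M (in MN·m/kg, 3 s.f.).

Screen on constraints: cost ≤ 48 $/kg; k ≥ 27.5 W/(m·K); max service T ≥ 460 °C. Survivors: sample Q, sample S.
Putting every candidate on a common basis:
  sample Q: E = 329.0 GPa, ρ = 10300 kg/m³
  sample S: E = 205.2 GPa, ρ = 7849 kg/m³
  sample Q: M = 31.9 MN·m/kg
  sample S: M = 26.1 MN·m/kg
The maximum is for sample Q.

sample Q, M = 31.9 MN·m/kg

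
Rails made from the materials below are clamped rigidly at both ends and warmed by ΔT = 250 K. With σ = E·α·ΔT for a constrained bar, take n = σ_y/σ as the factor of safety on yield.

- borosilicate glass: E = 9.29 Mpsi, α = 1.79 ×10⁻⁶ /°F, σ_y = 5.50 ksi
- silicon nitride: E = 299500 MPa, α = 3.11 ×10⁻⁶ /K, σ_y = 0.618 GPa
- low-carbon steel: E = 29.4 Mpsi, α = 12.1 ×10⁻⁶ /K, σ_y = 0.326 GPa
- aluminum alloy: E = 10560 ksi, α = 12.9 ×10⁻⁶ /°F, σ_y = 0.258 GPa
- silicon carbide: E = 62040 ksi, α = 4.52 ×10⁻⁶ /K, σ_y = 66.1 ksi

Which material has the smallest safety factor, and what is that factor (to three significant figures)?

With everything in SI (GPa, ×10⁻⁶/K, MPa):
  borosilicate glass: E = 64.05, α = 3.22, σ_y = 37.92 → σ = 51.6 MPa, n = 0.735
  silicon nitride: E = 299.5, α = 3.11, σ_y = 618.0 → σ = 233 MPa, n = 2.65
  low-carbon steel: E = 202.7, α = 12.1, σ_y = 326.0 → σ = 613 MPa, n = 0.532
  aluminum alloy: E = 72.81, α = 23.2, σ_y = 258.0 → σ = 423 MPa, n = 0.610
  silicon carbide: E = 427.8, α = 4.52, σ_y = 455.7 → σ = 483 MPa, n = 0.943
Smallest n: low-carbon steel with n = 0.532.

low-carbon steel, n = 0.532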